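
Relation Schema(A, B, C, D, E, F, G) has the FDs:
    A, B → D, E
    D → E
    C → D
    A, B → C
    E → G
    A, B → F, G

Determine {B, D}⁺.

{B, D, E, G}

Start with {B, D}.
D → E applies; add {E} → now {B, D, E}.
E → G applies; add {G} → now {B, D, E, G}.
No further FD applies.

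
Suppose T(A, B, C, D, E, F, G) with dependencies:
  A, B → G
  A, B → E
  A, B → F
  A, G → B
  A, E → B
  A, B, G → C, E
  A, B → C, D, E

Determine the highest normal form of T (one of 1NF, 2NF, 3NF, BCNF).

BCNF

Candidate keys: {A, B}, {A, E}, {A, G}. Prime attributes: {A, B, E, G}.
Every FD has a superkey on the left, so the relation is in BCNF.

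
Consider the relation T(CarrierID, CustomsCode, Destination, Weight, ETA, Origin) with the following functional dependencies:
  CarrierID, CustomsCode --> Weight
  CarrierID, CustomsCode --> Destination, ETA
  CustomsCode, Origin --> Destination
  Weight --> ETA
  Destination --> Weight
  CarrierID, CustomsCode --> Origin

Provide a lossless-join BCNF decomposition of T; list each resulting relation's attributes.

{CarrierID, CustomsCode, Origin}; {CustomsCode, Destination, Origin}; {Destination, Weight}; {ETA, Weight}

Candidate key of the original relation: {CarrierID, CustomsCode}.
{CarrierID, CustomsCode, Destination, ETA, Origin, Weight}: {CustomsCode, Origin} determines {CustomsCode, Destination, ETA, Origin, Weight} here but is not a superkey — split on CustomsCode, Origin --> Destination, ETA, Weight, giving {CustomsCode, Destination, ETA, Origin, Weight} and {CarrierID, CustomsCode, Origin}.
{CustomsCode, Destination, ETA, Origin, Weight}: {Weight} determines {ETA, Weight} here but is not a superkey — split on Weight --> ETA, giving {ETA, Weight} and {CustomsCode, Destination, Origin, Weight}.
{ETA, Weight}: every determinant is a superkey — BCNF.
{CustomsCode, Destination, Origin, Weight}: {Destination} determines {Destination, Weight} here but is not a superkey — split on Destination --> Weight, giving {Destination, Weight} and {CustomsCode, Destination, Origin}.
{Destination, Weight}: every determinant is a superkey — BCNF.
{CustomsCode, Destination, Origin}: every determinant is a superkey — BCNF.
{CarrierID, CustomsCode, Origin}: every determinant is a superkey — BCNF.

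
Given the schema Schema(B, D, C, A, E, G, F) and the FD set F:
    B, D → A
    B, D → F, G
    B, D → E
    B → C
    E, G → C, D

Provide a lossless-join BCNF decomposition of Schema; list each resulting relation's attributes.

{A, B, E, F, G}; {B, C}; {D, E, G}

Candidate keys of the original relation: {B, D}, {B, E, G}.
{A, B, C, D, E, F, G}: {B} determines {B, C} here but is not a superkey — split on B → C, giving {B, C} and {A, B, D, E, F, G}.
{B, C}: every determinant is a superkey — BCNF.
{A, B, D, E, F, G}: {E, G} determines {D, E, G} here but is not a superkey — split on E, G → D, giving {D, E, G} and {A, B, E, F, G}.
{D, E, G}: every determinant is a superkey — BCNF.
{A, B, E, F, G}: every determinant is a superkey — BCNF.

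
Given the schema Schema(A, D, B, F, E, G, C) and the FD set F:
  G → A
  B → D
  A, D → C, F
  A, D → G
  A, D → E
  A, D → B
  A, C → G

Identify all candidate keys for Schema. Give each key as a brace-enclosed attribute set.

{A, B}⁺ = {A, B, C, D, E, F, G} — all of the relation — so {A, B} is a candidate key.
{A, D}⁺ = {A, B, C, D, E, F, G} — all of the relation — so {A, D} is a candidate key.
{B, G}⁺ = {A, B, C, D, E, F, G} — all of the relation — so {B, G} is a candidate key.
{D, G}⁺ = {A, B, C, D, E, F, G} — all of the relation — so {D, G} is a candidate key.
No proper subset of any of these is a key, and no other minimal superkey exists.

{A, B}, {A, D}, {B, G}, {D, G}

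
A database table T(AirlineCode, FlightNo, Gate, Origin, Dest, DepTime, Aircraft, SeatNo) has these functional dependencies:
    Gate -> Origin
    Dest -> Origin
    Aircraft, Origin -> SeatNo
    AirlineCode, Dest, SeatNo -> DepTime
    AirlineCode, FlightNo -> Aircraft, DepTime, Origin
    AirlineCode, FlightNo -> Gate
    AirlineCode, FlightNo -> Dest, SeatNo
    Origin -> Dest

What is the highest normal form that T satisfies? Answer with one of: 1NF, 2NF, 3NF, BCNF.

2NF

Candidate key: {AirlineCode, FlightNo}. Prime attributes: {AirlineCode, FlightNo}.
Gate -> Origin: {Gate}⁺ = {Dest, Gate, Origin}, which is not all of the attributes, so the left side is not a superkey — BCNF is violated.
Gate -> Origin determines the non-prime attribute {Origin} from a non-superkey — 3NF is violated.
No non-prime attribute depends on a proper subset of any candidate key, so 2NF holds.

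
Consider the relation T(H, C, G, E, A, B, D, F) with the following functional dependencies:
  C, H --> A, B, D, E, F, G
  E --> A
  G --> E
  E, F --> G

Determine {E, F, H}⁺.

Start with {E, F, H}.
E --> A applies; add {A} → now {A, E, F, H}.
E, F --> G applies; add {G} → now {A, E, F, G, H}.
No further FD applies.

{A, E, F, G, H}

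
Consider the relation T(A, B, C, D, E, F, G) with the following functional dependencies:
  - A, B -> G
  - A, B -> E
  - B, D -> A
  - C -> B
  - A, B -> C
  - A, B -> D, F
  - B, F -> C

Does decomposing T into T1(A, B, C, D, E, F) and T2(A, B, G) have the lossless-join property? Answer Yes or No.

The shared attributes are {A, B} and {A, B}⁺ = {A, B, C, D, E, F, G}.
T1 is contained in that closure, so T1 ∩ T2 -> T1 holds and the join is lossless.

Yes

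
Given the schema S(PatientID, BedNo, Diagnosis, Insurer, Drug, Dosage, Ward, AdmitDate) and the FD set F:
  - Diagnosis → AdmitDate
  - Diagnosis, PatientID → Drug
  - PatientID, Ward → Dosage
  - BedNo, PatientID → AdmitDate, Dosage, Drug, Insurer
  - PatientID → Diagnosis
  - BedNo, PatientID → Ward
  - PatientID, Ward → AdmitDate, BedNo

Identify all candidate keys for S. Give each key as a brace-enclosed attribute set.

{BedNo, PatientID}, {PatientID, Ward}

No FD produces {PatientID}, so it must be in every candidate key.
{BedNo, PatientID}⁺ = {AdmitDate, BedNo, Diagnosis, Dosage, Drug, Insurer, PatientID, Ward}, which is every attribute, so {BedNo, PatientID} is a candidate key.
{PatientID, Ward}⁺ = {AdmitDate, BedNo, Diagnosis, Dosage, Drug, Insurer, PatientID, Ward}, which is every attribute, so {PatientID, Ward} is a candidate key.
These are minimal and exhaustive — every other superkey contains one of them.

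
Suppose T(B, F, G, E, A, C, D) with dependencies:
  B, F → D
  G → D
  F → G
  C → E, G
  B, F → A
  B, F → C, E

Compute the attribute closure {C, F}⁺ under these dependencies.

Start with {C, F}.
F → G applies; add {G} → now {C, F, G}.
C → E, G applies; add {E} → now {C, E, F, G}.
G → D applies; add {D} → now {C, D, E, F, G}.
No further FD applies.

{C, D, E, F, G}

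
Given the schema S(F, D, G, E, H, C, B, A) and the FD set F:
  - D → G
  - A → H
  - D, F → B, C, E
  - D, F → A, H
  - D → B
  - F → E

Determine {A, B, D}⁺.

Start with {A, B, D}.
D → G applies; add {G} → now {A, B, D, G}.
A → H applies; add {H} → now {A, B, D, G, H}.
No further FD applies.

{A, B, D, G, H}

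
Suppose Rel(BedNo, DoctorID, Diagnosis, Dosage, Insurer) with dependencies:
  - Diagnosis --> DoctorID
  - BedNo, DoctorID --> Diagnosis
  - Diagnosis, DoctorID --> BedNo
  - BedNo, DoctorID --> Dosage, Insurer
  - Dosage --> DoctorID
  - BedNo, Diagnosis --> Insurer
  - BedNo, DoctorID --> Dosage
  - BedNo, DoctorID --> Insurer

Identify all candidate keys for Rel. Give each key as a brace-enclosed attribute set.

{Diagnosis} is a candidate key since {Diagnosis}⁺ = {BedNo, Diagnosis, DoctorID, Dosage, Insurer} covers every attribute.
{BedNo, DoctorID} is a candidate key since {BedNo, DoctorID}⁺ = {BedNo, Diagnosis, DoctorID, Dosage, Insurer} covers every attribute.
{BedNo, Dosage} is a candidate key since {BedNo, Dosage}⁺ = {BedNo, Diagnosis, DoctorID, Dosage, Insurer} covers every attribute.
No proper subset of any of these is a key, and no other minimal superkey exists.

{BedNo, DoctorID}, {BedNo, Dosage}, {Diagnosis}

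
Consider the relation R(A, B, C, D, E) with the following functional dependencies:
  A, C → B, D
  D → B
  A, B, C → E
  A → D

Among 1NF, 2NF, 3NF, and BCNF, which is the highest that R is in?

Candidate key: {A, C}. Prime attributes: {A, C}.
For D → B we have {D}⁺ = {B, D}; {D} is not a superkey, so BCNF fails.
Because {B} is non-prime and the left side of D → B is not a superkey, the relation is not in 3NF.
Since {A} ⊂ {A, C} and {A}⁺ ⊇ {B, D} with {B, D} non-prime, there is a partial dependency; 2NF fails.

1NF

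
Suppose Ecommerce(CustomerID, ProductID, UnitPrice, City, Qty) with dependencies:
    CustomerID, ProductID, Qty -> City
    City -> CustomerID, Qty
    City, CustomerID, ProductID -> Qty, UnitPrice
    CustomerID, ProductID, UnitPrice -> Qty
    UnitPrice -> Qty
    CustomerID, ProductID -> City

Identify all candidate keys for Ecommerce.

{City, ProductID}, {CustomerID, ProductID}

Attributes never on any right-hand side: {ProductID} — every candidate key must contain it.
{City, ProductID} is a candidate key since {City, ProductID}⁺ = {City, CustomerID, ProductID, Qty, UnitPrice} covers every attribute.
{CustomerID, ProductID} is a candidate key since {CustomerID, ProductID}⁺ = {City, CustomerID, ProductID, Qty, UnitPrice} covers every attribute.
Any other superkey properly contains one of these, so there are no further candidate keys.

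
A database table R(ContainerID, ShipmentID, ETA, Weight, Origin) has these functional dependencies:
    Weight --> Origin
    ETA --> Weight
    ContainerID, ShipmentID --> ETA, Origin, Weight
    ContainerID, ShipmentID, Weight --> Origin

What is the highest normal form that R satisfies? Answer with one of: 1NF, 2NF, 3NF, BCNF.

Candidate key: {ContainerID, ShipmentID}. Prime attributes: {ContainerID, ShipmentID}.
Weight --> Origin: {Weight}⁺ = {Origin, Weight}, which is not all of the attributes, so the left side is not a superkey — BCNF is violated.
Because {Origin} is non-prime and the left side of Weight --> Origin is not a superkey, the relation is not in 3NF.
No proper subset of a key has a non-prime attribute in its closure, so there is no partial dependency; 2NF holds.

2NF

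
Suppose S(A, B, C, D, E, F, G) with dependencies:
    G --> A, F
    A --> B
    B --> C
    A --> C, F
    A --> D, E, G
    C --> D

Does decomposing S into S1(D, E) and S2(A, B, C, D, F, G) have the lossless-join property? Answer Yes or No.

No

Common attributes: {D}; their closure is {D}.
The closure covers neither S1 nor S2 entirely; the join is not lossless.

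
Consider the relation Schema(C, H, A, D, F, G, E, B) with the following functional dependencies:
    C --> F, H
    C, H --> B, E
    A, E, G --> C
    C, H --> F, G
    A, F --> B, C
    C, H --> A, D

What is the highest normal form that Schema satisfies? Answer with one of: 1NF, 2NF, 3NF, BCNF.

BCNF

Candidate keys: {A, E, G}, {A, F}, {C}. Prime attributes: {A, C, E, F, G}.
The left-hand side of every FD is a superkey, so BCNF is satisfied.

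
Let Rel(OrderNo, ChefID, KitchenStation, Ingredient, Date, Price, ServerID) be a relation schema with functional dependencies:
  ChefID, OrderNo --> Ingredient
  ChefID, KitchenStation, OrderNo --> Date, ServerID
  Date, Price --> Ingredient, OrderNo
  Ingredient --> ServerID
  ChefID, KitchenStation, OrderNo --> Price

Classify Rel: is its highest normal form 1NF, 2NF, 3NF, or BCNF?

Candidate keys: {ChefID, Date, KitchenStation, Price}, {ChefID, KitchenStation, OrderNo}. Prime attributes: {ChefID, Date, KitchenStation, OrderNo, Price}.
ChefID, OrderNo --> Ingredient breaks BCNF: {ChefID, OrderNo}⁺ = {ChefID, Ingredient, OrderNo, ServerID}, so {ChefID, OrderNo} is not a superkey.
ChefID, OrderNo --> Ingredient has non-prime {Ingredient} on the right and a non-superkey on the left, so 3NF fails.
The proper key subset {ChefID, OrderNo} of {ChefID, KitchenStation, OrderNo} determines non-prime {Ingredient, ServerID}, so the relation is not even in 2NF.

1NF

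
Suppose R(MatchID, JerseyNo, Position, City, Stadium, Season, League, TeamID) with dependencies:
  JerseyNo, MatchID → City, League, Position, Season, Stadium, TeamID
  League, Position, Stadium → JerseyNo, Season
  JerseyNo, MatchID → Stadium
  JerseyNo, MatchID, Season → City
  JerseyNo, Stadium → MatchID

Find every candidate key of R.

{JerseyNo, MatchID} is a candidate key since {JerseyNo, MatchID}⁺ = {City, JerseyNo, League, MatchID, Position, Season, Stadium, TeamID} covers every attribute.
{JerseyNo, Stadium} is a candidate key since {JerseyNo, Stadium}⁺ = {City, JerseyNo, League, MatchID, Position, Season, Stadium, TeamID} covers every attribute.
{League, Position, Stadium} is a candidate key since {League, Position, Stadium}⁺ = {City, JerseyNo, League, MatchID, Position, Season, Stadium, TeamID} covers every attribute.
No proper subset of any of these is a key, and no other minimal superkey exists.

{JerseyNo, MatchID}, {JerseyNo, Stadium}, {League, Position, Stadium}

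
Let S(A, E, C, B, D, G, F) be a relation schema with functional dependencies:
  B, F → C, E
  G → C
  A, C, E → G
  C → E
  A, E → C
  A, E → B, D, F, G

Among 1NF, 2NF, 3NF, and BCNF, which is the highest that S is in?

3NF

Candidate keys: {A, B, F}, {A, C}, {A, E}, {A, G}. Prime attributes: {A, B, C, E, F, G}.
B, F → C, E: {B, F}⁺ = {B, C, E, F}, which is not all of the attributes, so the left side is not a superkey — BCNF is violated.
Its right-hand attributes {C, E} are all prime, as are those of every other non-superkey FD — the relation is in 3NF.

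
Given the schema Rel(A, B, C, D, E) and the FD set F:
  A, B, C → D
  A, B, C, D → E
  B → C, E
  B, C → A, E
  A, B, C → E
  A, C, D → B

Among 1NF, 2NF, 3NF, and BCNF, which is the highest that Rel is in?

Candidate keys: {A, C, D}, {B}. Prime attributes: {A, B, C, D}.
The left-hand side of every FD is a superkey, so BCNF is satisfied.

BCNF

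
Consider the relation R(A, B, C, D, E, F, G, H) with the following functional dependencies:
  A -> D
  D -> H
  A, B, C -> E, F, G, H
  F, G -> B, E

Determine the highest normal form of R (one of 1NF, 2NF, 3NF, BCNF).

1NF

Candidate keys: {A, B, C}, {A, C, F, G}. Prime attributes: {A, B, C, F, G}.
For A -> D we have {A}⁺ = {A, D, H}; {A} is not a superkey, so BCNF fails.
A -> D has non-prime {D} on the right and a non-superkey on the left, so 3NF fails.
The proper key subset {A} of {A, B, C} determines non-prime {D, H}, so the relation is not even in 2NF.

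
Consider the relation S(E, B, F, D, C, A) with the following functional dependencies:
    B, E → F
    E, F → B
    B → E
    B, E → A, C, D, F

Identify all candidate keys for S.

{B} is a candidate key since {B}⁺ = {A, B, C, D, E, F} covers every attribute.
{E, F} is a candidate key since {E, F}⁺ = {A, B, C, D, E, F} covers every attribute.
No proper subset of any of these is a key, and no other minimal superkey exists.

{B}, {E, F}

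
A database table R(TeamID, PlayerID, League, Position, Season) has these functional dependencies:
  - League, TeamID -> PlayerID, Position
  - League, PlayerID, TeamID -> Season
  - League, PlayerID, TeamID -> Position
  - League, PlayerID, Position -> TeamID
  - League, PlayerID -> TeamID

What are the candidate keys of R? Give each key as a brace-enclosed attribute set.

{League, PlayerID}, {League, TeamID}

Attributes never on any right-hand side: {League} — every candidate key must contain it.
Closure of {League, PlayerID} is {League, PlayerID, Position, Season, TeamID}, the whole schema; {League, PlayerID} is a candidate key.
Closure of {League, TeamID} is {League, PlayerID, Position, Season, TeamID}, the whole schema; {League, TeamID} is a candidate key.
These are minimal and exhaustive — every other superkey contains one of them.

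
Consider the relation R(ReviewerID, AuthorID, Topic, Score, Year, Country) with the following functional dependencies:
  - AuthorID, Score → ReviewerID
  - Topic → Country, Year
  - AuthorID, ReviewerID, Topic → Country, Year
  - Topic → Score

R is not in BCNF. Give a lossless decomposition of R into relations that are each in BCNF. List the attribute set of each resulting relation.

{AuthorID, ReviewerID, Score}; {AuthorID, Topic}; {Country, Score, Topic, Year}

Candidate key of the original relation: {AuthorID, Topic}.
Within {AuthorID, Country, ReviewerID, Score, Topic, Year}: {AuthorID, Score}⁺ ∩ {AuthorID, Country, ReviewerID, Score, Topic, Year} = {AuthorID, ReviewerID, Score}, not the whole set, so AuthorID, Score → ReviewerID violates BCNF; decompose into {AuthorID, ReviewerID, Score} and {AuthorID, Country, Score, Topic, Year}.
{AuthorID, ReviewerID, Score}: every determinant is a superkey — BCNF.
Within {AuthorID, Country, Score, Topic, Year}: {Topic}⁺ ∩ {AuthorID, Country, Score, Topic, Year} = {Country, Score, Topic, Year}, not the whole set, so Topic → Country, Score, Year violates BCNF; decompose into {Country, Score, Topic, Year} and {AuthorID, Topic}.
{Country, Score, Topic, Year}: every determinant is a superkey — BCNF.
{AuthorID, Topic}: every determinant is a superkey — BCNF.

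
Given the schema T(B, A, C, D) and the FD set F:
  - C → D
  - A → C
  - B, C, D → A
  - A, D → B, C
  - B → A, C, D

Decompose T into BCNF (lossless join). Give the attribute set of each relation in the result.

{A, B, C}; {C, D}

Candidate keys of the original relation: {A}, {B}.
In {A, B, C, D}, {C} is not a superkey ({C}⁺ restricted to this set is {C, D}), so split on C → D into {C, D} and {A, B, C}.
{C, D} has no BCNF violation.
{A, B, C} has no BCNF violation.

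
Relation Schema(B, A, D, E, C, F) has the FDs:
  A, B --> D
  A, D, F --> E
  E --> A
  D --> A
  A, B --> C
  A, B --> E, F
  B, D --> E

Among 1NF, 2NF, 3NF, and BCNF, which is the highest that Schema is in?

3NF

Candidate keys: {A, B}, {B, D}, {B, E}. Prime attributes: {A, B, D, E}.
A, D, F --> E breaks BCNF: {A, D, F}⁺ = {A, D, E, F}, so {A, D, F} is not a superkey.
Since {E} ⊆ prime attributes and every other non-superkey FD also has a prime right side, the schema is in 3NF.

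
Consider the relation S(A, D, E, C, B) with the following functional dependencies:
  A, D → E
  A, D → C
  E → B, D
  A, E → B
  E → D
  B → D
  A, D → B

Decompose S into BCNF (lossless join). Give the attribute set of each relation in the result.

{A, C, E}; {B, D}; {B, E}

Candidate keys of the original relation: {A, B}, {A, D}, {A, E}.
Within {A, B, C, D, E}: {E}⁺ ∩ {A, B, C, D, E} = {B, D, E}, not the whole set, so E → B, D violates BCNF; decompose into {B, D, E} and {A, C, E}.
Within {B, D, E}: {B}⁺ ∩ {B, D, E} = {B, D}, not the whole set, so B → D violates BCNF; decompose into {B, D} and {B, E}.
{B, D} is in BCNF.
{B, E} is in BCNF.
{A, C, E} is in BCNF.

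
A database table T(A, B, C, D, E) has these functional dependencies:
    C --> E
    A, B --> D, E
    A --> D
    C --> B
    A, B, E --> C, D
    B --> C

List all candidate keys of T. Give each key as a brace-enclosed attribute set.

{A, B}, {A, C}

No FD produces {A}, so it must be in every candidate key.
{A, B}⁺ = {A, B, C, D, E} — all of the relation — so {A, B} is a candidate key.
{A, C}⁺ = {A, B, C, D, E} — all of the relation — so {A, C} is a candidate key.
Any other superkey properly contains one of these, so there are no further candidate keys.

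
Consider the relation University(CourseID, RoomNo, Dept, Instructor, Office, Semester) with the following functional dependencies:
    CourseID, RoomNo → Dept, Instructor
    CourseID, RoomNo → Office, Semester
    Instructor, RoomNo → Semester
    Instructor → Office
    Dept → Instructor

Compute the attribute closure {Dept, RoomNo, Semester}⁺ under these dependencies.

{Dept, Instructor, Office, RoomNo, Semester}

Start with {Dept, RoomNo, Semester}.
Dept → Instructor applies; add {Instructor} → now {Dept, Instructor, RoomNo, Semester}.
Instructor → Office applies; add {Office} → now {Dept, Instructor, Office, RoomNo, Semester}.
No further FD applies.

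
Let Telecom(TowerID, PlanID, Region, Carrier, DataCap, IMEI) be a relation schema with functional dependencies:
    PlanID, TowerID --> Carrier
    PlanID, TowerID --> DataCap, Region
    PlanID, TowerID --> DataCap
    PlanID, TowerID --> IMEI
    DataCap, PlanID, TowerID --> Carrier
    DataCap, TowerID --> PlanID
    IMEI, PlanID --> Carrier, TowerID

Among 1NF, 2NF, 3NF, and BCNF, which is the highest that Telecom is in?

Candidate keys: {DataCap, TowerID}, {IMEI, PlanID}, {PlanID, TowerID}. Prime attributes: {DataCap, IMEI, PlanID, TowerID}.
The left-hand side of every FD is a superkey, so BCNF is satisfied.

BCNF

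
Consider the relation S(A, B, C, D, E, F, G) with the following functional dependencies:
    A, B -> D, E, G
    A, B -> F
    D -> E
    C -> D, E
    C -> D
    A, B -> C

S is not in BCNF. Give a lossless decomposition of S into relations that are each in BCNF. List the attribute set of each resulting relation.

{A, B, C, F, G}; {C, D}; {D, E}

Candidate key of the original relation: {A, B}.
In {A, B, C, D, E, F, G}, {D} is not a superkey ({D}⁺ restricted to this set is {D, E}), so split on D -> E into {D, E} and {A, B, C, D, F, G}.
{D, E} has no BCNF violation.
In {A, B, C, D, F, G}, {C} is not a superkey ({C}⁺ restricted to this set is {C, D}), so split on C -> D into {C, D} and {A, B, C, F, G}.
{C, D} has no BCNF violation.
{A, B, C, F, G} has no BCNF violation.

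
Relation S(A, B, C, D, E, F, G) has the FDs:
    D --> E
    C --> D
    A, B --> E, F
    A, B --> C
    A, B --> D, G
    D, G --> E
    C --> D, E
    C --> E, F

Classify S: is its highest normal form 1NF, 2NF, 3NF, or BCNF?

2NF

Candidate key: {A, B}. Prime attributes: {A, B}.
D --> E breaks BCNF: {D}⁺ = {D, E}, so {D} is not a superkey.
D --> E has non-prime {E} on the right and a non-superkey on the left, so 3NF fails.
No non-prime attribute depends on a proper subset of any candidate key, so 2NF holds.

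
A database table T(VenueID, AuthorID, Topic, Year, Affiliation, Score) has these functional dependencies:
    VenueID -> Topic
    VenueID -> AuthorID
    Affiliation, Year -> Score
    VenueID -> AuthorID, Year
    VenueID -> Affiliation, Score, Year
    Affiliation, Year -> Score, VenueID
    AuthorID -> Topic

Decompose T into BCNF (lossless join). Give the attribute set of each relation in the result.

{Affiliation, AuthorID, Score, VenueID, Year}; {AuthorID, Topic}

Candidate keys of the original relation: {Affiliation, Year}, {VenueID}.
Within {Affiliation, AuthorID, Score, Topic, VenueID, Year}: {AuthorID}⁺ ∩ {Affiliation, AuthorID, Score, Topic, VenueID, Year} = {AuthorID, Topic}, not the whole set, so AuthorID -> Topic violates BCNF; decompose into {AuthorID, Topic} and {Affiliation, AuthorID, Score, VenueID, Year}.
{AuthorID, Topic} has no BCNF violation.
{Affiliation, AuthorID, Score, VenueID, Year} has no BCNF violation.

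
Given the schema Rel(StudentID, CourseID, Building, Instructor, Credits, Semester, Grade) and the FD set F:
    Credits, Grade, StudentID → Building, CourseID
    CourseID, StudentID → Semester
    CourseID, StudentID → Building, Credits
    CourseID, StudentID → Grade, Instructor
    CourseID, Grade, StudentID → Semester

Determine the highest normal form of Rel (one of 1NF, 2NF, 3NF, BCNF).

Candidate keys: {CourseID, StudentID}, {Credits, Grade, StudentID}. Prime attributes: {CourseID, Credits, Grade, StudentID}.
Every FD has a superkey on the left, so the relation is in BCNF.

BCNF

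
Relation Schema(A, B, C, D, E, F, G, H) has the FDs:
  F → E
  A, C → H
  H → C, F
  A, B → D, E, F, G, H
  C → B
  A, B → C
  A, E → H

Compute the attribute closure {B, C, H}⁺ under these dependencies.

Start with {B, C, H}.
H → C, F applies; add {F} → now {B, C, F, H}.
F → E applies; add {E} → now {B, C, E, F, H}.
No further FD applies.

{B, C, E, F, H}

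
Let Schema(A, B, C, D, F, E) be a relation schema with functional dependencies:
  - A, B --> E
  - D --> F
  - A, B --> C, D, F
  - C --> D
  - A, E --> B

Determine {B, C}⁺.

{B, C, D, F}

Start with {B, C}.
C --> D applies; add {D} → now {B, C, D}.
D --> F applies; add {F} → now {B, C, D, F}.
No further FD applies.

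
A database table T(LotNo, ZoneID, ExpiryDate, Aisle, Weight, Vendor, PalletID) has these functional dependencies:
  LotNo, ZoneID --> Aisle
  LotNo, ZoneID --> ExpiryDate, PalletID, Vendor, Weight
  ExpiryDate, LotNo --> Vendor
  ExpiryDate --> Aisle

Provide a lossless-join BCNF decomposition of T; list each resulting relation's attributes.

Candidate key of the original relation: {LotNo, ZoneID}.
In {Aisle, ExpiryDate, LotNo, PalletID, Vendor, Weight, ZoneID}, {ExpiryDate, LotNo} is not a superkey ({ExpiryDate, LotNo}⁺ restricted to this set is {Aisle, ExpiryDate, LotNo, Vendor}), so split on ExpiryDate, LotNo --> Aisle, Vendor into {Aisle, ExpiryDate, LotNo, Vendor} and {ExpiryDate, LotNo, PalletID, Weight, ZoneID}.
In {Aisle, ExpiryDate, LotNo, Vendor}, {ExpiryDate} is not a superkey ({ExpiryDate}⁺ restricted to this set is {Aisle, ExpiryDate}), so split on ExpiryDate --> Aisle into {Aisle, ExpiryDate} and {ExpiryDate, LotNo, Vendor}.
{Aisle, ExpiryDate} has no BCNF violation.
{ExpiryDate, LotNo, Vendor} has no BCNF violation.
{ExpiryDate, LotNo, PalletID, Weight, ZoneID} has no BCNF violation.

{Aisle, ExpiryDate}; {ExpiryDate, LotNo, PalletID, Weight, ZoneID}; {ExpiryDate, LotNo, Vendor}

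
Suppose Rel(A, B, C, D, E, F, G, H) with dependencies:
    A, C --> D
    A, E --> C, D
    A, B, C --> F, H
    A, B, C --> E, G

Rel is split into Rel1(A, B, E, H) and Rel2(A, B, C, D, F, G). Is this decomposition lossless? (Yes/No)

Common attributes: {A, B}; their closure is {A, B}.
Rel1 ⊄ {A, B} and Rel2 ⊄ {A, B}, so the split is lossy.

No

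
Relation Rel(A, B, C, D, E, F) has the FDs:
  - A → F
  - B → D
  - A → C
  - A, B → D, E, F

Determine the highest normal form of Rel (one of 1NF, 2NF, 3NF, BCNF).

1NF

Candidate key: {A, B}. Prime attributes: {A, B}.
A → F breaks BCNF: {A}⁺ = {A, C, F}, so {A} is not a superkey.
A → F determines the non-prime attribute {F} from a non-superkey — 3NF is violated.
The proper key subset {A} of {A, B} determines non-prime {C, F}, so the relation is not even in 2NF.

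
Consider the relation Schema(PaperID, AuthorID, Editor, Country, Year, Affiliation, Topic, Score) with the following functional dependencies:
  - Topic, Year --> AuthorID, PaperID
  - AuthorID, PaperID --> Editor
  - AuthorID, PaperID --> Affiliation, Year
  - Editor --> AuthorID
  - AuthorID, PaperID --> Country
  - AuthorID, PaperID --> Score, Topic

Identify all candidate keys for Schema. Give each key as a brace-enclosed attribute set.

{AuthorID, PaperID}⁺ = {Affiliation, AuthorID, Country, Editor, PaperID, Score, Topic, Year} — all of the relation — so {AuthorID, PaperID} is a candidate key.
{Editor, PaperID}⁺ = {Affiliation, AuthorID, Country, Editor, PaperID, Score, Topic, Year} — all of the relation — so {Editor, PaperID} is a candidate key.
{Topic, Year}⁺ = {Affiliation, AuthorID, Country, Editor, PaperID, Score, Topic, Year} — all of the relation — so {Topic, Year} is a candidate key.
Any other superkey properly contains one of these, so there are no further candidate keys.

{AuthorID, PaperID}, {Editor, PaperID}, {Topic, Year}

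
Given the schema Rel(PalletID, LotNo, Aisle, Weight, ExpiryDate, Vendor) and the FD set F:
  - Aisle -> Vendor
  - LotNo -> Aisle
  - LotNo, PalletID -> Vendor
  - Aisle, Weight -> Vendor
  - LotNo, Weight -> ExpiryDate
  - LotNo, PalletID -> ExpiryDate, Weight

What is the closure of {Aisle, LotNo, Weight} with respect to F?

Start with {Aisle, LotNo, Weight}.
Aisle -> Vendor applies; add {Vendor} → now {Aisle, LotNo, Vendor, Weight}.
LotNo, Weight -> ExpiryDate applies; add {ExpiryDate} → now {Aisle, ExpiryDate, LotNo, Vendor, Weight}.
No further FD applies.

{Aisle, ExpiryDate, LotNo, Vendor, Weight}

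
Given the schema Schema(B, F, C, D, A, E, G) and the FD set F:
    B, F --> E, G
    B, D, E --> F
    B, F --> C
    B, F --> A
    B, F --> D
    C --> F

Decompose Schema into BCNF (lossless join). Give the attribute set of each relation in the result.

{A, B, C, D, E, G}; {C, F}

Candidate keys of the original relation: {B, C}, {B, D, E}, {B, F}.
Within {A, B, C, D, E, F, G}: {C}⁺ ∩ {A, B, C, D, E, F, G} = {C, F}, not the whole set, so C --> F violates BCNF; decompose into {C, F} and {A, B, C, D, E, G}.
{C, F} is in BCNF.
{A, B, C, D, E, G} is in BCNF.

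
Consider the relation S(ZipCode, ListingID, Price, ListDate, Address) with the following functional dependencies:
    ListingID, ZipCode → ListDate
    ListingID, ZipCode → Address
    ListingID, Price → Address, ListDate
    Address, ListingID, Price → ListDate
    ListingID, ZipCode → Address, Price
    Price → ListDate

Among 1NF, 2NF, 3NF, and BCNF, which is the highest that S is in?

2NF

Candidate key: {ListingID, ZipCode}. Prime attributes: {ListingID, ZipCode}.
ListingID, Price → Address, ListDate breaks BCNF: {ListingID, Price}⁺ = {Address, ListDate, ListingID, Price}, so {ListingID, Price} is not a superkey.
ListingID, Price → Address, ListDate has non-prime {Address, ListDate} on the right and a non-superkey on the left, so 3NF fails.
Checking every proper subset of each key, none determines a non-prime attribute — 2NF is satisfied.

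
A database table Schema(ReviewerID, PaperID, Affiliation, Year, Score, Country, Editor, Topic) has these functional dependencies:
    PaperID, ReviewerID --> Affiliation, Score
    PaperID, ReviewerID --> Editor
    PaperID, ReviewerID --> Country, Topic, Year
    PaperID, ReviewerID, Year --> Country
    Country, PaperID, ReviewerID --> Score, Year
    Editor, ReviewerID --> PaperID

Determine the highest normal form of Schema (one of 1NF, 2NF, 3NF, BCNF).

BCNF

Candidate keys: {Editor, ReviewerID}, {PaperID, ReviewerID}. Prime attributes: {Editor, PaperID, ReviewerID}.
Each dependency's left side is a superkey — BCNF holds.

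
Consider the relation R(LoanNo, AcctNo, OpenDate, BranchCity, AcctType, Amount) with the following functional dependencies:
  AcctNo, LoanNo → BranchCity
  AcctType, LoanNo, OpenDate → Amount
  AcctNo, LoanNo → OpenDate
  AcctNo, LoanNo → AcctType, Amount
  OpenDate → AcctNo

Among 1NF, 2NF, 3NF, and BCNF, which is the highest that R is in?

Candidate keys: {AcctNo, LoanNo}, {LoanNo, OpenDate}. Prime attributes: {AcctNo, LoanNo, OpenDate}.
OpenDate → AcctNo breaks BCNF: {OpenDate}⁺ = {AcctNo, OpenDate}, so {OpenDate} is not a superkey.
Its right-hand attributes {AcctNo} are all prime, as are those of every other non-superkey FD — the relation is in 3NF.

3NF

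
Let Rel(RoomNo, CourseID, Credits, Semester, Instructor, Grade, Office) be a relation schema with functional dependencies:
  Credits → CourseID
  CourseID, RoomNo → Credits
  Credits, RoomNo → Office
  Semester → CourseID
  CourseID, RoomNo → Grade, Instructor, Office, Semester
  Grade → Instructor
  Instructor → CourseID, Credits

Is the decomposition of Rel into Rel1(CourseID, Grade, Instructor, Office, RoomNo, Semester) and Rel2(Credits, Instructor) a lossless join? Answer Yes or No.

Yes

The shared attributes are {Instructor} and {Instructor}⁺ = {CourseID, Credits, Instructor}.
This includes all of Rel2, so the common attributes are a superkey of Rel2 — the join is lossless.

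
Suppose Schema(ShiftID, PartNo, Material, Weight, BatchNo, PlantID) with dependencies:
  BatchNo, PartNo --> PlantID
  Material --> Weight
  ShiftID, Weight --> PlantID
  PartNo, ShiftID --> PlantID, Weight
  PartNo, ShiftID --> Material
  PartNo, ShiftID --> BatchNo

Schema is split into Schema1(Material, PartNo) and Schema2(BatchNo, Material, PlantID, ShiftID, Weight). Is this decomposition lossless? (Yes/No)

The shared attributes are {Material} and {Material}⁺ = {Material, Weight}.
Schema1 ⊄ {Material, Weight} and Schema2 ⊄ {Material, Weight}, so the split is lossy.

No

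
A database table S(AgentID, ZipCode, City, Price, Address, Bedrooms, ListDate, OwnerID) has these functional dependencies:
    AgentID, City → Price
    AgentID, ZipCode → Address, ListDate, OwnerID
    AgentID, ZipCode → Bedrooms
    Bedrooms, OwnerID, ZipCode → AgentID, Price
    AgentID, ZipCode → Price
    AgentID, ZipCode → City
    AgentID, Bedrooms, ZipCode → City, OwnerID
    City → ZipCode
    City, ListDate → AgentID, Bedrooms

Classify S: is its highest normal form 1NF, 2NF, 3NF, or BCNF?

Candidate keys: {AgentID, City}, {AgentID, ZipCode}, {Bedrooms, City, OwnerID}, {Bedrooms, OwnerID, ZipCode}, {City, ListDate}. Prime attributes: {AgentID, Bedrooms, City, ListDate, OwnerID, ZipCode}.
City → ZipCode: {City}⁺ = {City, ZipCode}, which is not all of the attributes, so the left side is not a superkey — BCNF is violated.
Since {ZipCode} ⊆ prime attributes and every other non-superkey FD also has a prime right side, the schema is in 3NF.

3NF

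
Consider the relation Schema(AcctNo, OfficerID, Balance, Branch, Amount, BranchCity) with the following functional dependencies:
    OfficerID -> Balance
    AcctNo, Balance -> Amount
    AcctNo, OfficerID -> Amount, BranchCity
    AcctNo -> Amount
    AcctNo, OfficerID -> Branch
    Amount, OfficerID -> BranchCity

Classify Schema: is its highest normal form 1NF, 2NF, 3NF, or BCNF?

1NF

Candidate key: {AcctNo, OfficerID}. Prime attributes: {AcctNo, OfficerID}.
OfficerID -> Balance breaks BCNF: {OfficerID}⁺ = {Balance, OfficerID}, so {OfficerID} is not a superkey.
OfficerID -> Balance determines the non-prime attribute {Balance} from a non-superkey — 3NF is violated.
{AcctNo} is a proper subset of the key {AcctNo, OfficerID}, and {AcctNo}⁺ contains the non-prime attribute {Amount} — a partial dependency, so 2NF is violated.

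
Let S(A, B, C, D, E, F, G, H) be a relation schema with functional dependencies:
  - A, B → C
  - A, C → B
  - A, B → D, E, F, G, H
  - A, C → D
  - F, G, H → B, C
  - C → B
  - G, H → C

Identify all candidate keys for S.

{A, B}, {A, C}, {A, G, H}

{A} never appears on the right of any FD, so every key must include it.
Closure of {A, B} is {A, B, C, D, E, F, G, H}, the whole schema; {A, B} is a candidate key.
Closure of {A, C} is {A, B, C, D, E, F, G, H}, the whole schema; {A, C} is a candidate key.
Closure of {A, G, H} is {A, B, C, D, E, F, G, H}, the whole schema; {A, G, H} is a candidate key.
Any other superkey properly contains one of these, so there are no further candidate keys.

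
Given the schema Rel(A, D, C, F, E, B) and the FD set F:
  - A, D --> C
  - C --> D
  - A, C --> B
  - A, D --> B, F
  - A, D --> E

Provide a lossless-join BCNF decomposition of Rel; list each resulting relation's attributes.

{A, B, C, E, F}; {C, D}

Candidate keys of the original relation: {A, C}, {A, D}.
{A, B, C, D, E, F}: {C} determines {C, D} here but is not a superkey — split on C --> D, giving {C, D} and {A, B, C, E, F}.
{C, D} is in BCNF.
{A, B, C, E, F} is in BCNF.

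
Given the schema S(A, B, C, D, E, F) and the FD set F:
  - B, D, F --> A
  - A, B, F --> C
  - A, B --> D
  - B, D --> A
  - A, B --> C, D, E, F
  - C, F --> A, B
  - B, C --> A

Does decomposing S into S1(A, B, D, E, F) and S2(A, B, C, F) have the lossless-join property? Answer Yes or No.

The shared attributes are {A, B, F} and {A, B, F}⁺ = {A, B, C, D, E, F}.
S1 is contained in that closure, so S1 ∩ S2 --> S1 holds and the join is lossless.

Yes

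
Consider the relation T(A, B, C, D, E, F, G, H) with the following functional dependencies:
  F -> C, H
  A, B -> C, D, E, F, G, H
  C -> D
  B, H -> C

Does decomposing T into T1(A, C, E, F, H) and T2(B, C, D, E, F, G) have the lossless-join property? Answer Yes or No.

No

T1 ∩ T2 = {C, E, F}; its closure under F is {C, D, E, F, H}.
T1 ⊄ {C, D, E, F, H} and T2 ⊄ {C, D, E, F, H}, so the split is lossy.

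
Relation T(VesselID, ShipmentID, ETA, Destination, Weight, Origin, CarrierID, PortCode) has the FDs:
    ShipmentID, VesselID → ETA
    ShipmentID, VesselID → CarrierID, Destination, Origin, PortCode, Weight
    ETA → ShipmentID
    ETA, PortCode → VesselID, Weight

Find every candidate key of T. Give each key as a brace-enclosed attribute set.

{ETA, PortCode}, {ETA, VesselID}, {ShipmentID, VesselID}

{ETA, PortCode} is a candidate key since {ETA, PortCode}⁺ = {CarrierID, Destination, ETA, Origin, PortCode, ShipmentID, VesselID, Weight} covers every attribute.
{ETA, VesselID} is a candidate key since {ETA, VesselID}⁺ = {CarrierID, Destination, ETA, Origin, PortCode, ShipmentID, VesselID, Weight} covers every attribute.
{ShipmentID, VesselID} is a candidate key since {ShipmentID, VesselID}⁺ = {CarrierID, Destination, ETA, Origin, PortCode, ShipmentID, VesselID, Weight} covers every attribute.
These are minimal and exhaustive — every other superkey contains one of them.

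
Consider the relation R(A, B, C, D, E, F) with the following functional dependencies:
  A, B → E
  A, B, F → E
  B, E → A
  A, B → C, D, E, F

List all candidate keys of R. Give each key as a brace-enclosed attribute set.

{A, B}, {B, E}

Attributes never on any right-hand side: {B} — every candidate key must contain it.
{A, B} is a candidate key since {A, B}⁺ = {A, B, C, D, E, F} covers every attribute.
{B, E} is a candidate key since {B, E}⁺ = {A, B, C, D, E, F} covers every attribute.
Any other superkey properly contains one of these, so there are no further candidate keys.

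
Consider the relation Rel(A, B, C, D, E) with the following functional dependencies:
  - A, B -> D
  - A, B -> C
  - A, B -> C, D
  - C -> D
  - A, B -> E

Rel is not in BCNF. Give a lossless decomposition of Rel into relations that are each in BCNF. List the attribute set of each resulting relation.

{A, B, C, E}; {C, D}

Candidate key of the original relation: {A, B}.
{A, B, C, D, E}: {C} determines {C, D} here but is not a superkey — split on C -> D, giving {C, D} and {A, B, C, E}.
{C, D} has no BCNF violation.
{A, B, C, E} has no BCNF violation.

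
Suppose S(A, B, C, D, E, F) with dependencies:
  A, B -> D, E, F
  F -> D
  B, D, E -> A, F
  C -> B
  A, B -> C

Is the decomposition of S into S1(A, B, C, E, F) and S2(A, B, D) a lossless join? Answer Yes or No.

Yes

The shared attributes are {A, B} and {A, B}⁺ = {A, B, C, D, E, F}.
This includes all of S1, so the common attributes are a superkey of S1 — the join is lossless.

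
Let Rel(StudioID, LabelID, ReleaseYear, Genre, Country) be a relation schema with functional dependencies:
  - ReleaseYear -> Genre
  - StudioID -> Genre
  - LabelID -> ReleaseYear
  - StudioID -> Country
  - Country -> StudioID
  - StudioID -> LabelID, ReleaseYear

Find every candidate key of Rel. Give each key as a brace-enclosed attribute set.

{Country}⁺ = {Country, Genre, LabelID, ReleaseYear, StudioID} — all of the relation — so {Country} is a candidate key.
{StudioID}⁺ = {Country, Genre, LabelID, ReleaseYear, StudioID} — all of the relation — so {StudioID} is a candidate key.
These are minimal and exhaustive — every other superkey contains one of them.

{Country}, {StudioID}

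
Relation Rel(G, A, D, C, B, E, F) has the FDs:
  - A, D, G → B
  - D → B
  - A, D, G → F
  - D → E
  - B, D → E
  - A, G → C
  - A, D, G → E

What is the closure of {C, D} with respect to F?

Start with {C, D}.
D → B applies; add {B} → now {B, C, D}.
D → E applies; add {E} → now {B, C, D, E}.
No further FD applies.

{B, C, D, E}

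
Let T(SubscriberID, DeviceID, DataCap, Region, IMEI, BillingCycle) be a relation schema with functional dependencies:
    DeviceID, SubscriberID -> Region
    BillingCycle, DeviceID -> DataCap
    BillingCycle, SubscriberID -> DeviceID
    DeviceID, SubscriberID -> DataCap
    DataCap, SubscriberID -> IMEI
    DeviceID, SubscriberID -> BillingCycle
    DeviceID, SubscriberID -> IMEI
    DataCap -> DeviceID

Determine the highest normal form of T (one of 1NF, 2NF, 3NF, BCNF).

3NF

Candidate keys: {BillingCycle, SubscriberID}, {DataCap, SubscriberID}, {DeviceID, SubscriberID}. Prime attributes: {BillingCycle, DataCap, DeviceID, SubscriberID}.
For BillingCycle, DeviceID -> DataCap we have {BillingCycle, DeviceID}⁺ = {BillingCycle, DataCap, DeviceID}; {BillingCycle, DeviceID} is not a superkey, so BCNF fails.
Its right-hand attributes {DataCap} are all prime, as are those of every other non-superkey FD — the relation is in 3NF.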